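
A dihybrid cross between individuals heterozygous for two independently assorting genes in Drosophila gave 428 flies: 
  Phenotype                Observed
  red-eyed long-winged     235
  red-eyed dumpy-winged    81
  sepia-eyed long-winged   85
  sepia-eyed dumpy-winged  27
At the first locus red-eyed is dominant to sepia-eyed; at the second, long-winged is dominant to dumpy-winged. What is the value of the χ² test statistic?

A dihybrid F₂ with independent assortment and complete dominance at both loci gives a 9:3:3:1 phenotypic ratio.
Total ratio parts = 16. Expected numbers out of 428:
  red-eyed long-winged: 428 × 9/16 = 240.75
  red-eyed dumpy-winged: 428 × 3/16 = 80.25
  sepia-eyed long-winged: 428 × 3/16 = 80.25
  sepia-eyed dumpy-winged: 428 × 1/16 = 26.75
χ² = Σ (O − E)² / E
  red-eyed long-winged: (235 − 240.75)² / 240.75 = 0.1373
  red-eyed dumpy-winged: (81 − 80.25)² / 80.25 = 0.0070
  sepia-eyed long-winged: (85 − 80.25)² / 80.25 = 0.2812
  sepia-eyed dumpy-winged: (27 − 26.75)² / 26.75 = 0.0023
χ² = 0.1373 + 0.0070 + 0.2812 + 0.0023 = 0.4278 ≈ 0.428

0.428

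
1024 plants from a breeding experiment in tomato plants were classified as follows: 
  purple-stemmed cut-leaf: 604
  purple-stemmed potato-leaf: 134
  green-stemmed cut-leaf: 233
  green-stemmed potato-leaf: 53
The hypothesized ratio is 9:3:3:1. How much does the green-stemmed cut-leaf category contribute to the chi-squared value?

Under the 9:3:3:1 hypothesis (Σ ratio = 16, N = 1024):
  purple-stemmed cut-leaf: 1024 × 9/16 = 576
  purple-stemmed potato-leaf: 1024 × 3/16 = 192
  green-stemmed cut-leaf: 1024 × 3/16 = 192
  green-stemmed potato-leaf: 1024 × 1/16 = 64
Contribution of green-stemmed cut-leaf: (233 − 192)² / 192 = 8.7552

8.755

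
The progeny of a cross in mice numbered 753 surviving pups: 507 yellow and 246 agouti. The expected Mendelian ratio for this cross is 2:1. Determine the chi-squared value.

0.149

The 2:1 ratio has 3 parts, so with N = 753 the expected counts are:
  yellow: 753 × 2/3 = 502
  agouti: 753 × 1/3 = 251
χ² = Σ (O − E)² / E
  yellow: (507 − 502)² / 502 = 0.0498
  agouti: (246 − 251)² / 251 = 0.0996
χ² = 0.0498 + 0.0996 = 0.1494 ≈ 0.149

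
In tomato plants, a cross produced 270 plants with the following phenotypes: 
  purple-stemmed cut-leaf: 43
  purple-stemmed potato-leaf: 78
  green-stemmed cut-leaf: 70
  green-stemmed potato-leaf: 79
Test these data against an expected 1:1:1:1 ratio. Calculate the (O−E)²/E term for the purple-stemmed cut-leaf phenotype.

Total ratio parts = 4. Expected numbers out of 270:
  purple-stemmed cut-leaf: 270 × 1/4 = 67.5
  purple-stemmed potato-leaf: 270 × 1/4 = 67.5
  green-stemmed cut-leaf: 270 × 1/4 = 67.5
  green-stemmed potato-leaf: 270 × 1/4 = 67.5
Contribution of purple-stemmed cut-leaf: (43 − 67.5)² / 67.5 = 8.8926

8.893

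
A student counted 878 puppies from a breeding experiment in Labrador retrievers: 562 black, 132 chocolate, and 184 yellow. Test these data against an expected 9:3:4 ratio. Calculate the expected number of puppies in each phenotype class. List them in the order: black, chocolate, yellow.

Under the 9:3:4 hypothesis (Σ ratio = 16, N = 878):
  black: 878 × 9/16 = 493.875
  chocolate: 878 × 3/16 = 164.625
  yellow: 878 × 4/16 = 219.5

493.875, 164.625, 219.5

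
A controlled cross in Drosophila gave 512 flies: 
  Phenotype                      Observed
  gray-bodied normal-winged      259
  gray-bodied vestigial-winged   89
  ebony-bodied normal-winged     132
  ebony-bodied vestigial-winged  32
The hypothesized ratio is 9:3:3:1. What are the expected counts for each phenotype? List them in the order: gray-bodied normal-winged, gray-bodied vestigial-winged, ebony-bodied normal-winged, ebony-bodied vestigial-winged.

Expected counts for N = 512 under a 9:3:3:1 ratio (total parts = 16):
  gray-bodied normal-winged: 512 × 9/16 = 288
  gray-bodied vestigial-winged: 512 × 3/16 = 96
  ebony-bodied normal-winged: 512 × 3/16 = 96
  ebony-bodied vestigial-winged: 512 × 1/16 = 32

288, 96, 96, 32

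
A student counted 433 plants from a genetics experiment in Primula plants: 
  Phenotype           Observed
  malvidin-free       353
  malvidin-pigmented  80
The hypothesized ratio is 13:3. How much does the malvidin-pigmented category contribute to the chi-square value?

0.017

Expected counts for N = 433 under a 13:3 ratio (total parts = 16):
  malvidin-free: 433 × 13/16 = 351.8125
  malvidin-pigmented: 433 × 3/16 = 81.1875
Contribution of malvidin-pigmented: (80 − 81.1875)² / 81.1875 = 0.0174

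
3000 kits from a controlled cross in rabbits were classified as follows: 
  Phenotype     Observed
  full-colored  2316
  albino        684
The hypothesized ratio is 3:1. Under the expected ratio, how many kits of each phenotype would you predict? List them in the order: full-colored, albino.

2250, 750

Expected counts for N = 3000 under a 3:1 ratio (total parts = 4):
  full-colored: 3000 × 3/4 = 2250
  albino: 3000 × 1/4 = 750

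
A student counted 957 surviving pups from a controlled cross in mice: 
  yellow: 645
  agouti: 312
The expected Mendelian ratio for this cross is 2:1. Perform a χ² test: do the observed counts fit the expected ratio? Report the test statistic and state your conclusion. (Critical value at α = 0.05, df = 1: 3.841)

0.230; consistent

Expected counts for N = 957 under a 2:1 ratio (total parts = 3):
  yellow: 957 × 2/3 = 638
  agouti: 957 × 1/3 = 319
χ² = Σ (O − E)² / E
  yellow: (645 − 638)² / 638 = 0.0768
  agouti: (312 − 319)² / 319 = 0.1536
χ² = 0.0768 + 0.1536 = 0.2304 ≈ 0.230
Degrees of freedom = 2 − 1 = 1; critical value at α = 0.05 is 3.841.
Since 0.230 < 3.841, we fail to reject the null hypothesis — the data are consistent with the 2:1 ratio.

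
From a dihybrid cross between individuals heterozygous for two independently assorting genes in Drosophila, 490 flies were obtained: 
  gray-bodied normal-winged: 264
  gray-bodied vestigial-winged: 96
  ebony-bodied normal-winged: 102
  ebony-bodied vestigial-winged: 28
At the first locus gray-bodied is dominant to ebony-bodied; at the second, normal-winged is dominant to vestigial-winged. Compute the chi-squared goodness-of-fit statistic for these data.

A dihybrid F₂ with independent assortment and complete dominance at both loci gives a 9:3:3:1 phenotypic ratio.
The 9:3:3:1 ratio has 16 parts, so with N = 490 the expected counts are:
  gray-bodied normal-winged: 490 × 9/16 = 275.625
  gray-bodied vestigial-winged: 490 × 3/16 = 91.875
  ebony-bodied normal-winged: 490 × 3/16 = 91.875
  ebony-bodied vestigial-winged: 490 × 1/16 = 30.625
χ² = Σ (O − E)² / E
  gray-bodied normal-winged: (264 − 275.625)² / 275.625 = 0.4903
  gray-bodied vestigial-winged: (96 − 91.875)² / 91.875 = 0.1852
  ebony-bodied normal-winged: (102 − 91.875)² / 91.875 = 1.1158
  ebony-bodied vestigial-winged: (28 − 30.625)² / 30.625 = 0.2250
χ² = 0.4903 + 0.1852 + 1.1158 + 0.2250 = 2.0163 ≈ 2.016

2.016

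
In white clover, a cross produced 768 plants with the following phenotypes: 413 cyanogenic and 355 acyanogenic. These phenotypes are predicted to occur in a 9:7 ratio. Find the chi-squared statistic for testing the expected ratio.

1.910

The 9:7 ratio has 16 parts, so with N = 768 the expected counts are:
  cyanogenic: 768 × 9/16 = 432
  acyanogenic: 768 × 7/16 = 336
χ² = Σ (O − E)² / E
  cyanogenic: (413 − 432)² / 432 = 0.8356
  acyanogenic: (355 − 336)² / 336 = 1.0744
χ² = 0.8356 + 1.0744 = 1.910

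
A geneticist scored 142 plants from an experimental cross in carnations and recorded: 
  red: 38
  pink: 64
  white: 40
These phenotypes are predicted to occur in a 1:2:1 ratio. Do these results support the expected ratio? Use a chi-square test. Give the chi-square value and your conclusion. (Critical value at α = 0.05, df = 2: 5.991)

1.437; consistent

Expected counts for N = 142 under a 1:2:1 ratio (total parts = 4):
  red: 142 × 1/4 = 35.5
  pink: 142 × 2/4 = 71
  white: 142 × 1/4 = 35.5
χ² = Σ (O − E)² / E
  red: (38 − 35.5)² / 35.5 = 0.1761
  pink: (64 − 71)² / 71 = 0.6901
  white: (40 − 35.5)² / 35.5 = 0.5704
χ² = 0.1761 + 0.6901 + 0.5704 = 1.4366 ≈ 1.437
Degrees of freedom = 3 − 1 = 2; critical value at α = 0.05 is 5.991.
Since 1.437 < 5.991, we fail to reject the null hypothesis — the data are consistent with the 1:2:1 ratio.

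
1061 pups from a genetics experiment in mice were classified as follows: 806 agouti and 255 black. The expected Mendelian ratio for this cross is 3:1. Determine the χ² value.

0.528

Under the 3:1 hypothesis (Σ ratio = 4, N = 1061):
  agouti: 1061 × 3/4 = 795.75
  black: 1061 × 1/4 = 265.25
χ² = Σ (O − E)² / E
  agouti: (806 − 795.75)² / 795.75 = 0.1320
  black: (255 − 265.25)² / 265.25 = 0.3961
χ² = 0.1320 + 0.3961 = 0.5281 ≈ 0.528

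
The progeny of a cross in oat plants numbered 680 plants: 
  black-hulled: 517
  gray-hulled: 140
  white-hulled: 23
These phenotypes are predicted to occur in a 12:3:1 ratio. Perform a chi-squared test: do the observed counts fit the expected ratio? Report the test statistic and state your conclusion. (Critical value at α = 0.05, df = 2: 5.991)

10.269; not consistent

Total ratio parts = 16. Expected numbers out of 680:
  black-hulled: 680 × 12/16 = 510
  gray-hulled: 680 × 3/16 = 127.5
  white-hulled: 680 × 1/16 = 42.5
χ² = Σ (O − E)² / E
  black-hulled: (517 − 510)² / 510 = 0.0961
  gray-hulled: (140 − 127.5)² / 127.5 = 1.2255
  white-hulled: (23 − 42.5)² / 42.5 = 8.9471
χ² = 0.0961 + 1.2255 + 8.9471 = 10.2687 ≈ 10.269
Degrees of freedom = 3 − 1 = 2; critical value at α = 0.05 is 5.991.
Since 10.269 > 5.991, we reject the null hypothesis — the data do not fit the 12:3:1 ratio.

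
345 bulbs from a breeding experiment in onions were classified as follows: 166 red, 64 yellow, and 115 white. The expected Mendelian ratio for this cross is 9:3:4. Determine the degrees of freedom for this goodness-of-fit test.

2

A goodness-of-fit test with 3 phenotype classes has df = 3 − 1 = 2.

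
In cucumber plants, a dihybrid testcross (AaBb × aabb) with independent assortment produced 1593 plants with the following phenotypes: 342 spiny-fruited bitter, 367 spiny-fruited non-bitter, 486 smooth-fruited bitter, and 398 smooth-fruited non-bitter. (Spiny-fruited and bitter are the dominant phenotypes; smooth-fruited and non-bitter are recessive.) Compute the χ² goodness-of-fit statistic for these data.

29.732

A dihybrid testcross with independent assortment gives a 1:1:1:1 ratio.
Under the 1:1:1:1 hypothesis (Σ ratio = 4, N = 1593):
  spiny-fruited bitter: 1593 × 1/4 = 398.25
  spiny-fruited non-bitter: 1593 × 1/4 = 398.25
  smooth-fruited bitter: 1593 × 1/4 = 398.25
  smooth-fruited non-bitter: 1593 × 1/4 = 398.25
χ² = Σ (O − E)² / E
  spiny-fruited bitter: (342 − 398.25)² / 398.25 = 7.9449
  spiny-fruited non-bitter: (367 − 398.25)² / 398.25 = 2.4521
  smooth-fruited bitter: (486 − 398.25)² / 398.25 = 19.3347
  smooth-fruited non-bitter: (398 − 398.25)² / 398.25 = 0.0002
χ² = 7.9449 + 2.4521 + 19.3347 + 0.0002 = 29.7319 ≈ 29.732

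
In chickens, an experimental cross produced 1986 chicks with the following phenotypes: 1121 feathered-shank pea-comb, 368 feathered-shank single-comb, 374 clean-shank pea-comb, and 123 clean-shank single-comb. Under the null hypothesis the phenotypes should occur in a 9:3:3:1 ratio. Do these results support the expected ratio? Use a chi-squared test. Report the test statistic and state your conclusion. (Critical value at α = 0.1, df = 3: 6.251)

0.082; consistent

The 9:3:3:1 ratio has 16 parts, so with N = 1986 the expected counts are:
  feathered-shank pea-comb: 1986 × 9/16 = 1117.125
  feathered-shank single-comb: 1986 × 3/16 = 372.375
  clean-shank pea-comb: 1986 × 3/16 = 372.375
  clean-shank single-comb: 1986 × 1/16 = 124.125
χ² = Σ (O − E)² / E
  feathered-shank pea-comb: (1121 − 1117.125)² / 1117.125 = 0.0134
  feathered-shank single-comb: (368 − 372.375)² / 372.375 = 0.0514
  clean-shank pea-comb: (374 − 372.375)² / 372.375 = 0.0071
  clean-shank single-comb: (123 − 124.125)² / 124.125 = 0.0102
χ² = 0.0134 + 0.0514 + 0.0071 + 0.0102 = 0.0821 ≈ 0.082
Degrees of freedom = 4 − 1 = 3; critical value at α = 0.1 is 6.251.
Since 0.082 < 6.251, we fail to reject the null hypothesis — the data are consistent with the 9:3:3:1 ratio.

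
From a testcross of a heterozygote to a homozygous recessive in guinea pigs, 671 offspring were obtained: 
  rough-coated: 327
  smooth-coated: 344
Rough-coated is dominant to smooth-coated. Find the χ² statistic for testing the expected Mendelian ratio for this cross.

0.431

A testcross of a heterozygote (Aa × aa) gives a 1:1 phenotypic ratio.
Total ratio parts = 2. Expected numbers out of 671:
  rough-coated: 671 × 1/2 = 335.5
  smooth-coated: 671 × 1/2 = 335.5
χ² = Σ (O − E)² / E
  rough-coated: (327 − 335.5)² / 335.5 = 0.2154
  smooth-coated: (344 − 335.5)² / 335.5 = 0.2154
χ² = 0.2154 + 0.2154 = 0.4308 ≈ 0.431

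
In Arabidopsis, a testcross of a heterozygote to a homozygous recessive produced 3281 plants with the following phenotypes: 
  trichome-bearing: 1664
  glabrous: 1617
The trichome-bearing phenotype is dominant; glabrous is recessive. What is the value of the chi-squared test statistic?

A testcross of a heterozygote (Aa × aa) gives a 1:1 phenotypic ratio.
Total ratio parts = 2. Expected numbers out of 3281:
  trichome-bearing: 3281 × 1/2 = 1640.5
  glabrous: 3281 × 1/2 = 1640.5
χ² = Σ (O − E)² / E
  trichome-bearing: (1664 − 1640.5)² / 1640.5 = 0.3366
  glabrous: (1617 − 1640.5)² / 1640.5 = 0.3366
χ² = 0.3366 + 0.3366 = 0.6732 ≈ 0.673

0.673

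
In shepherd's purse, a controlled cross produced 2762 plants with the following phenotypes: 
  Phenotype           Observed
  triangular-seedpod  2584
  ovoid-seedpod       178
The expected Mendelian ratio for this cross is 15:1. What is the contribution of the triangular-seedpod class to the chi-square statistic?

0.011

The 15:1 ratio has 16 parts, so with N = 2762 the expected counts are:
  triangular-seedpod: 2762 × 15/16 = 2589.375
  ovoid-seedpod: 2762 × 1/16 = 172.625
Contribution of triangular-seedpod: (2584 − 2589.375)² / 2589.375 = 0.0112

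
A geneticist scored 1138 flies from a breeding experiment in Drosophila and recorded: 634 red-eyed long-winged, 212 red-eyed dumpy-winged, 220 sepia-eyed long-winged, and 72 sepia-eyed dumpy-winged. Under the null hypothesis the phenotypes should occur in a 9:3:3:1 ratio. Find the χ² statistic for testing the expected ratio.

Expected counts for N = 1138 under a 9:3:3:1 ratio (total parts = 16):
  red-eyed long-winged: 1138 × 9/16 = 640.125
  red-eyed dumpy-winged: 1138 × 3/16 = 213.375
  sepia-eyed long-winged: 1138 × 3/16 = 213.375
  sepia-eyed dumpy-winged: 1138 × 1/16 = 71.125
χ² = Σ (O − E)² / E
  red-eyed long-winged: (634 − 640.125)² / 640.125 = 0.0586
  red-eyed dumpy-winged: (212 − 213.375)² / 213.375 = 0.0089
  sepia-eyed long-winged: (220 − 213.375)² / 213.375 = 0.2057
  sepia-eyed dumpy-winged: (72 − 71.125)² / 71.125 = 0.0108
χ² = 0.0586 + 0.0089 + 0.2057 + 0.0108 = 0.284

0.284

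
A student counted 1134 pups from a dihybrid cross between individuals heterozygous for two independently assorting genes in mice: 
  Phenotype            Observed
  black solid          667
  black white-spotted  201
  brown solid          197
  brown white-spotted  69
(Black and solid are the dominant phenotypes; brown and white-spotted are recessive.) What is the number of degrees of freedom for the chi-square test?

3

A dihybrid F₂ with independent assortment and complete dominance at both loci gives a 9:3:3:1 phenotypic ratio.
A goodness-of-fit test with 4 phenotype classes has df = 4 − 1 = 3.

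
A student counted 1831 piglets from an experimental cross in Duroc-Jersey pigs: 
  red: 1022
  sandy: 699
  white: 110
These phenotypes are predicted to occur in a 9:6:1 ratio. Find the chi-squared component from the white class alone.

Expected counts for N = 1831 under a 9:6:1 ratio (total parts = 16):
  red: 1831 × 9/16 = 1029.9375
  sandy: 1831 × 6/16 = 686.625
  white: 1831 × 1/16 = 114.4375
Contribution of white: (110 − 114.4375)² / 114.4375 = 0.1721

0.172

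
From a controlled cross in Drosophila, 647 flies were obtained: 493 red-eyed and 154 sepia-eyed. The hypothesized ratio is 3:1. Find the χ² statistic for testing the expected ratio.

0.495

Under the 3:1 hypothesis (Σ ratio = 4, N = 647):
  red-eyed: 647 × 3/4 = 485.25
  sepia-eyed: 647 × 1/4 = 161.75
χ² = Σ (O − E)² / E
  red-eyed: (493 − 485.25)² / 485.25 = 0.1238
  sepia-eyed: (154 − 161.75)² / 161.75 = 0.3713
χ² = 0.1238 + 0.3713 = 0.4951 ≈ 0.495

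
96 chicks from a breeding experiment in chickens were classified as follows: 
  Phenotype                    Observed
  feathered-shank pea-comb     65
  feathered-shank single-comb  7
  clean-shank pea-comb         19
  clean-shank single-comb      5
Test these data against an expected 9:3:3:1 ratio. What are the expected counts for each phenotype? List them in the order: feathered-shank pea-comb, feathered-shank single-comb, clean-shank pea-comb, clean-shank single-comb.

Expected counts for N = 96 under a 9:3:3:1 ratio (total parts = 16):
  feathered-shank pea-comb: 96 × 9/16 = 54
  feathered-shank single-comb: 96 × 3/16 = 18
  clean-shank pea-comb: 96 × 3/16 = 18
  clean-shank single-comb: 96 × 1/16 = 6

54, 18, 18, 6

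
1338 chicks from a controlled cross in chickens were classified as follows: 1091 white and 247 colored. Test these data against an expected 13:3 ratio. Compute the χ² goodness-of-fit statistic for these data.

Under the 13:3 hypothesis (Σ ratio = 16, N = 1338):
  white: 1338 × 13/16 = 1087.125
  colored: 1338 × 3/16 = 250.875
χ² = Σ (O − E)² / E
  white: (1091 − 1087.125)² / 1087.125 = 0.0138
  colored: (247 − 250.875)² / 250.875 = 0.0599
χ² = 0.0138 + 0.0599 = 0.0737 ≈ 0.074

0.074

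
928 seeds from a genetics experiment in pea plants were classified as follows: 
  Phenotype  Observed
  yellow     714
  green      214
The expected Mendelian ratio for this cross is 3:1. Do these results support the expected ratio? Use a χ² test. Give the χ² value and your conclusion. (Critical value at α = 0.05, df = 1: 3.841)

The 3:1 ratio has 4 parts, so with N = 928 the expected counts are:
  yellow: 928 × 3/4 = 696
  green: 928 × 1/4 = 232
χ² = Σ (O − E)² / E
  yellow: (714 − 696)² / 696 = 0.4655
  green: (214 − 232)² / 232 = 1.3966
χ² = 0.4655 + 1.3966 = 1.8621 ≈ 1.862
Degrees of freedom = 2 − 1 = 1; critical value at α = 0.05 is 3.841.
Since 1.862 < 3.841, we fail to reject the null hypothesis — the data are consistent with the 3:1 ratio.

1.862; consistent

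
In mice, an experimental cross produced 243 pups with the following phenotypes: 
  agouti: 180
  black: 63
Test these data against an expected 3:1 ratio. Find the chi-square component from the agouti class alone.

0.028

The 3:1 ratio has 4 parts, so with N = 243 the expected counts are:
  agouti: 243 × 3/4 = 182.25
  black: 243 × 1/4 = 60.75
Contribution of agouti: (180 − 182.25)² / 182.25 = 0.0278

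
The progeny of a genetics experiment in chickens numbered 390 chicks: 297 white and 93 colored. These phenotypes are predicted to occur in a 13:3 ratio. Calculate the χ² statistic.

6.649

Under the 13:3 hypothesis (Σ ratio = 16, N = 390):
  white: 390 × 13/16 = 316.875
  colored: 390 × 3/16 = 73.125
χ² = Σ (O − E)² / E
  white: (297 − 316.875)² / 316.875 = 1.2466
  colored: (93 − 73.125)² / 73.125 = 5.4019
χ² = 1.2466 + 5.4019 = 6.6485 ≈ 6.649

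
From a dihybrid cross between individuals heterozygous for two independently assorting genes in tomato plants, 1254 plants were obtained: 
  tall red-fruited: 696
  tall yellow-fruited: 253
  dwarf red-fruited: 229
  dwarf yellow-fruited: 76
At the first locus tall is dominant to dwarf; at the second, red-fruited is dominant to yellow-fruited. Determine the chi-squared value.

A dihybrid F₂ with independent assortment and complete dominance at both loci gives a 9:3:3:1 phenotypic ratio.
The 9:3:3:1 ratio has 16 parts, so with N = 1254 the expected counts are:
  tall red-fruited: 1254 × 9/16 = 705.375
  tall yellow-fruited: 1254 × 3/16 = 235.125
  dwarf red-fruited: 1254 × 3/16 = 235.125
  dwarf yellow-fruited: 1254 × 1/16 = 78.375
χ² = Σ (O − E)² / E
  tall red-fruited: (696 − 705.375)² / 705.375 = 0.1246
  tall yellow-fruited: (253 − 235.125)² / 235.125 = 1.3589
  dwarf red-fruited: (229 − 235.125)² / 235.125 = 0.1596
  dwarf yellow-fruited: (76 − 78.375)² / 78.375 = 0.0720
χ² = 0.1246 + 1.3589 + 0.1596 + 0.0720 = 1.7151 ≈ 1.715

1.715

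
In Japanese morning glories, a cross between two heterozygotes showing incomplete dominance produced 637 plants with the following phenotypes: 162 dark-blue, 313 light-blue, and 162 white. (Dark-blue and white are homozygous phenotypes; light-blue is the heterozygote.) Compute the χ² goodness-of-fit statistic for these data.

With incomplete dominance, a heterozygote × heterozygote cross gives a 1:2:1 phenotypic ratio.
Expected counts for N = 637 under a 1:2:1 ratio (total parts = 4):
  dark-blue: 637 × 1/4 = 159.25
  light-blue: 637 × 2/4 = 318.5
  white: 637 × 1/4 = 159.25
χ² = Σ (O − E)² / E
  dark-blue: (162 − 159.25)² / 159.25 = 0.0475
  light-blue: (313 − 318.5)² / 318.5 = 0.0950
  white: (162 − 159.25)² / 159.25 = 0.0475
χ² = 0.0475 + 0.0950 + 0.0475 = 0.190

0.190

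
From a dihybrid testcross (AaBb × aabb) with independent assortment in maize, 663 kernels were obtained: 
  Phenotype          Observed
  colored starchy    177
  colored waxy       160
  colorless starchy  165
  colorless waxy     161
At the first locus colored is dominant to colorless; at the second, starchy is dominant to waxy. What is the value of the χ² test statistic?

1.103

A dihybrid testcross with independent assortment gives a 1:1:1:1 ratio.
The 1:1:1:1 ratio has 4 parts, so with N = 663 the expected counts are:
  colored starchy: 663 × 1/4 = 165.75
  colored waxy: 663 × 1/4 = 165.75
  colorless starchy: 663 × 1/4 = 165.75
  colorless waxy: 663 × 1/4 = 165.75
χ² = Σ (O − E)² / E
  colored starchy: (177 − 165.75)² / 165.75 = 0.7636
  colored waxy: (160 − 165.75)² / 165.75 = 0.1995
  colorless starchy: (165 − 165.75)² / 165.75 = 0.0034
  colorless waxy: (161 − 165.75)² / 165.75 = 0.1361
χ² = 0.7636 + 0.1995 + 0.0034 + 0.1361 = 1.1026 ≈ 1.103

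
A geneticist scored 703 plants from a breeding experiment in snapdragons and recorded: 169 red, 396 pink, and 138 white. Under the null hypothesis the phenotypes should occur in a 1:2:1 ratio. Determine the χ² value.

Under the 1:2:1 hypothesis (Σ ratio = 4, N = 703):
  red: 703 × 1/4 = 175.75
  pink: 703 × 2/4 = 351.5
  white: 703 × 1/4 = 175.75
χ² = Σ (O − E)² / E
  red: (169 − 175.75)² / 175.75 = 0.2592
  pink: (396 − 351.5)² / 351.5 = 5.6337
  white: (138 − 175.75)² / 175.75 = 8.1085
χ² = 0.2592 + 5.6337 + 8.1085 = 14.0014 ≈ 14.001

14.001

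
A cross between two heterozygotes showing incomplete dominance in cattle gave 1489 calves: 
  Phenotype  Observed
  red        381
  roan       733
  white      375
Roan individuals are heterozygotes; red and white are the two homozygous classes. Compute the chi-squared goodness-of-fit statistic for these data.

0.404

With incomplete dominance, a heterozygote × heterozygote cross gives a 1:2:1 phenotypic ratio.
The 1:2:1 ratio has 4 parts, so with N = 1489 the expected counts are:
  red: 1489 × 1/4 = 372.25
  roan: 1489 × 2/4 = 744.5
  white: 1489 × 1/4 = 372.25
χ² = Σ (O − E)² / E
  red: (381 − 372.25)² / 372.25 = 0.2057
  roan: (733 − 744.5)² / 744.5 = 0.1776
  white: (375 − 372.25)² / 372.25 = 0.0203
χ² = 0.2057 + 0.1776 + 0.0203 = 0.4036 ≈ 0.404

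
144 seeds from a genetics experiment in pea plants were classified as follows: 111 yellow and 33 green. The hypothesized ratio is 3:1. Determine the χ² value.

Total ratio parts = 4. Expected numbers out of 144:
  yellow: 144 × 3/4 = 108
  green: 144 × 1/4 = 36
χ² = Σ (O − E)² / E
  yellow: (111 − 108)² / 108 = 0.0833
  green: (33 − 36)² / 36 = 0.2500
χ² = 0.0833 + 0.2500 = 0.3333 ≈ 0.333

0.333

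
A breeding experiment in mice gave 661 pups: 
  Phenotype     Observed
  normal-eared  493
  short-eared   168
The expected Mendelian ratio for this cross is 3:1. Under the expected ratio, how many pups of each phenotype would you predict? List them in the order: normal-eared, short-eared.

495.75, 165.25

The 3:1 ratio has 4 parts, so with N = 661 the expected counts are:
  normal-eared: 661 × 3/4 = 495.75
  short-eared: 661 × 1/4 = 165.25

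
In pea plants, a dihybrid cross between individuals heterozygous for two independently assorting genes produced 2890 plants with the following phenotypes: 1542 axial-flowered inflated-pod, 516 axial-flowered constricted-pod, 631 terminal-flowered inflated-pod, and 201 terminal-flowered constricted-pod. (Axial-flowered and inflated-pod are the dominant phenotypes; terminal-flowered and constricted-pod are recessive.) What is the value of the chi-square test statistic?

A dihybrid F₂ with independent assortment and complete dominance at both loci gives a 9:3:3:1 phenotypic ratio.
Total ratio parts = 16. Expected numbers out of 2890:
  axial-flowered inflated-pod: 2890 × 9/16 = 1625.625
  axial-flowered constricted-pod: 2890 × 3/16 = 541.875
  terminal-flowered inflated-pod: 2890 × 3/16 = 541.875
  terminal-flowered constricted-pod: 2890 × 1/16 = 180.625
χ² = Σ (O − E)² / E
  axial-flowered inflated-pod: (1542 − 1625.625)² / 1625.625 = 4.3018
  axial-flowered constricted-pod: (516 − 541.875)² / 541.875 = 1.2356
  terminal-flowered inflated-pod: (631 − 541.875)² / 541.875 = 14.6589
  terminal-flowered constricted-pod: (201 − 180.625)² / 180.625 = 2.2984
χ² = 4.3018 + 1.2356 + 14.6589 + 2.2984 = 22.4947 ≈ 22.495

22.495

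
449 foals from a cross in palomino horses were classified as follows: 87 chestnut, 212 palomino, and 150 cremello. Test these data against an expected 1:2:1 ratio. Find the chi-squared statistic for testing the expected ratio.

19.071

The 1:2:1 ratio has 4 parts, so with N = 449 the expected counts are:
  chestnut: 449 × 1/4 = 112.25
  palomino: 449 × 2/4 = 224.5
  cremello: 449 × 1/4 = 112.25
χ² = Σ (O − E)² / E
  chestnut: (87 − 112.25)² / 112.25 = 5.6798
  palomino: (212 − 224.5)² / 224.5 = 0.6960
  cremello: (150 − 112.25)² / 112.25 = 12.6954
χ² = 5.6798 + 0.6960 + 12.6954 = 19.0712 ≈ 19.071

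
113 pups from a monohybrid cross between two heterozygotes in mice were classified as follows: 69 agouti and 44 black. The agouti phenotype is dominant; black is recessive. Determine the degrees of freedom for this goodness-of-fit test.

For a monohybrid cross between heterozygotes with complete dominance, the expected phenotypic ratio is 3:1.
A goodness-of-fit test with 2 phenotype classes has df = 2 − 1 = 1.

1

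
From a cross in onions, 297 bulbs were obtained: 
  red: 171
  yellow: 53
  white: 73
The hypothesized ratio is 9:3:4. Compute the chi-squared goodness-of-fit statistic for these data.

Total ratio parts = 16. Expected numbers out of 297:
  red: 297 × 9/16 = 167.0625
  yellow: 297 × 3/16 = 55.6875
  white: 297 × 4/16 = 74.25
χ² = Σ (O − E)² / E
  red: (171 − 167.0625)² / 167.0625 = 0.0928
  yellow: (53 − 55.6875)² / 55.6875 = 0.1297
  white: (73 − 74.25)² / 74.25 = 0.0210
χ² = 0.0928 + 0.1297 + 0.0210 = 0.2435 ≈ 0.244

0.244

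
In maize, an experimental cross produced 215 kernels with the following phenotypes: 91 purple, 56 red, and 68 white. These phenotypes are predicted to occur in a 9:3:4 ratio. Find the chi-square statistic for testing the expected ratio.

17.294

Expected counts for N = 215 under a 9:3:4 ratio (total parts = 16):
  purple: 215 × 9/16 = 120.9375
  red: 215 × 3/16 = 40.3125
  white: 215 × 4/16 = 53.75
χ² = Σ (O − E)² / E
  purple: (91 − 120.9375)² / 120.9375 = 7.4109
  red: (56 − 40.3125)² / 40.3125 = 6.1047
  white: (68 − 53.75)² / 53.75 = 3.7779
χ² = 7.4109 + 6.1047 + 3.7779 = 17.2935 ≈ 17.294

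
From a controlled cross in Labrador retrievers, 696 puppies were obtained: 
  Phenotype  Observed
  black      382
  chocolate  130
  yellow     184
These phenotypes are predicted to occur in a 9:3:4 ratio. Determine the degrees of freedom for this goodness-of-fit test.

2

A goodness-of-fit test with 3 phenotype classes has df = 3 − 1 = 2.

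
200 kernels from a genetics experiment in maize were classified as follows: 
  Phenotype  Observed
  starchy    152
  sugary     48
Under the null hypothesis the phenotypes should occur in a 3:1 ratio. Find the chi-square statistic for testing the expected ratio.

0.107

Under the 3:1 hypothesis (Σ ratio = 4, N = 200):
  starchy: 200 × 3/4 = 150
  sugary: 200 × 1/4 = 50
χ² = Σ (O − E)² / E
  starchy: (152 − 150)² / 150 = 0.0267
  sugary: (48 − 50)² / 50 = 0.0800
χ² = 0.0267 + 0.0800 = 0.1067 ≈ 0.107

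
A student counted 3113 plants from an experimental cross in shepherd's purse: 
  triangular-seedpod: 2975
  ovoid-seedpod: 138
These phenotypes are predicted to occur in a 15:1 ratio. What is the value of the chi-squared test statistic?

Total ratio parts = 16. Expected numbers out of 3113:
  triangular-seedpod: 3113 × 15/16 = 2918.4375
  ovoid-seedpod: 3113 × 1/16 = 194.5625
χ² = Σ (O − E)² / E
  triangular-seedpod: (2975 − 2918.4375)² / 2918.4375 = 1.0962
  ovoid-seedpod: (138 − 194.5625)² / 194.5625 = 16.4436
χ² = 1.0962 + 16.4436 = 17.5398 ≈ 17.540

17.540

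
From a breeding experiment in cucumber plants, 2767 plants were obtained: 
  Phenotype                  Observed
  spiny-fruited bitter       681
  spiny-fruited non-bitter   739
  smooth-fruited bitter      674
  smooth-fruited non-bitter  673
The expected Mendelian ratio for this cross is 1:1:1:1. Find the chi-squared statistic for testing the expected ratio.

4.358

Under the 1:1:1:1 hypothesis (Σ ratio = 4, N = 2767):
  spiny-fruited bitter: 2767 × 1/4 = 691.75
  spiny-fruited non-bitter: 2767 × 1/4 = 691.75
  smooth-fruited bitter: 2767 × 1/4 = 691.75
  smooth-fruited non-bitter: 2767 × 1/4 = 691.75
χ² = Σ (O − E)² / E
  spiny-fruited bitter: (681 − 691.75)² / 691.75 = 0.1671
  spiny-fruited non-bitter: (739 − 691.75)² / 691.75 = 3.2274
  smooth-fruited bitter: (674 − 691.75)² / 691.75 = 0.4555
  smooth-fruited non-bitter: (673 − 691.75)² / 691.75 = 0.5082
χ² = 0.1671 + 3.2274 + 0.4555 + 0.5082 = 4.3582 ≈ 4.358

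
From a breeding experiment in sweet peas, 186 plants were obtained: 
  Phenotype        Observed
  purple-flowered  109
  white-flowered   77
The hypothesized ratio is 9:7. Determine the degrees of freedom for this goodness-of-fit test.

A goodness-of-fit test with 2 phenotype classes has df = 2 − 1 = 1.

1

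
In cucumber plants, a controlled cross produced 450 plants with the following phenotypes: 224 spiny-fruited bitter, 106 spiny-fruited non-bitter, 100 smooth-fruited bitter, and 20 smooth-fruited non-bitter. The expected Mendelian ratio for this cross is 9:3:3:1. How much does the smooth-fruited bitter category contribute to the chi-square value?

2.894

The 9:3:3:1 ratio has 16 parts, so with N = 450 the expected counts are:
  spiny-fruited bitter: 450 × 9/16 = 253.125
  spiny-fruited non-bitter: 450 × 3/16 = 84.375
  smooth-fruited bitter: 450 × 3/16 = 84.375
  smooth-fruited non-bitter: 450 × 1/16 = 28.125
Contribution of smooth-fruited bitter: (100 − 84.375)² / 84.375 = 2.8935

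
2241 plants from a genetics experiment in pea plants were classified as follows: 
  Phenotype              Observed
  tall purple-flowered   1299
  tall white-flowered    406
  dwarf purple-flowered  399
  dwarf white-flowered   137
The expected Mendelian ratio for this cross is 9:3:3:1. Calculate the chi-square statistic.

Total ratio parts = 16. Expected numbers out of 2241:
  tall purple-flowered: 2241 × 9/16 = 1260.5625
  tall white-flowered: 2241 × 3/16 = 420.1875
  dwarf purple-flowered: 2241 × 3/16 = 420.1875
  dwarf white-flowered: 2241 × 1/16 = 140.0625
χ² = Σ (O − E)² / E
  tall purple-flowered: (1299 − 1260.5625)² / 1260.5625 = 1.1720
  tall white-flowered: (406 − 420.1875)² / 420.1875 = 0.4790
  dwarf purple-flowered: (399 − 420.1875)² / 420.1875 = 1.0684
  dwarf white-flowered: (137 − 140.0625)² / 140.0625 = 0.0670
χ² = 1.1720 + 0.4790 + 1.0684 + 0.0670 = 2.7864 ≈ 2.786

2.786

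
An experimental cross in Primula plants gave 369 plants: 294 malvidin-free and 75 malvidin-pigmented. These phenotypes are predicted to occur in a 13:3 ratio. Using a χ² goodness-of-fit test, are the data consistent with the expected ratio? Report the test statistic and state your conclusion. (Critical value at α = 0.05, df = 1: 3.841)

0.601; consistent

Under the 13:3 hypothesis (Σ ratio = 16, N = 369):
  malvidin-free: 369 × 13/16 = 299.8125
  malvidin-pigmented: 369 × 3/16 = 69.1875
χ² = Σ (O − E)² / E
  malvidin-free: (294 − 299.8125)² / 299.8125 = 0.1127
  malvidin-pigmented: (75 − 69.1875)² / 69.1875 = 0.4883
χ² = 0.1127 + 0.4883 = 0.601
Degrees of freedom = 2 − 1 = 1; critical value at α = 0.05 is 3.841.
Since 0.601 < 3.841, we fail to reject the null hypothesis — the data are consistent with the 13:3 ratio.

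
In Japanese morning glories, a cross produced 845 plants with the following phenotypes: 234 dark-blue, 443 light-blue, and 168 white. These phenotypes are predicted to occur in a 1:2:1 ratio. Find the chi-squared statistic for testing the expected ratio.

Under the 1:2:1 hypothesis (Σ ratio = 4, N = 845):
  dark-blue: 845 × 1/4 = 211.25
  light-blue: 845 × 2/4 = 422.5
  white: 845 × 1/4 = 211.25
χ² = Σ (O − E)² / E
  dark-blue: (234 − 211.25)² / 211.25 = 2.4500
  light-blue: (443 − 422.5)² / 422.5 = 0.9947
  white: (168 − 211.25)² / 211.25 = 8.8547
χ² = 2.4500 + 0.9947 + 8.8547 = 12.2994 ≈ 12.299

12.299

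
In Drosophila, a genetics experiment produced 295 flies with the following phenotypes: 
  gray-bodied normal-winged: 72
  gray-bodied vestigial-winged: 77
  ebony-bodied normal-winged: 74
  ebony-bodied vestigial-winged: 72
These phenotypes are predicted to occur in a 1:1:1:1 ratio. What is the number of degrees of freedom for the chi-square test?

A goodness-of-fit test with 4 phenotype classes has df = 4 − 1 = 3.

3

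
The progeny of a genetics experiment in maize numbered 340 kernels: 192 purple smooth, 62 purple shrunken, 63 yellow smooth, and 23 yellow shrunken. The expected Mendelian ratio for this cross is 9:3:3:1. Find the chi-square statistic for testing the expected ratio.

Under the 9:3:3:1 hypothesis (Σ ratio = 16, N = 340):
  purple smooth: 340 × 9/16 = 191.25
  purple shrunken: 340 × 3/16 = 63.75
  yellow smooth: 340 × 3/16 = 63.75
  yellow shrunken: 340 × 1/16 = 21.25
χ² = Σ (O − E)² / E
  purple smooth: (192 − 191.25)² / 191.25 = 0.0029
  purple shrunken: (62 − 63.75)² / 63.75 = 0.0480
  yellow smooth: (63 − 63.75)² / 63.75 = 0.0088
  yellow shrunken: (23 − 21.25)² / 21.25 = 0.1441
χ² = 0.0029 + 0.0480 + 0.0088 + 0.1441 = 0.2038 ≈ 0.204

0.204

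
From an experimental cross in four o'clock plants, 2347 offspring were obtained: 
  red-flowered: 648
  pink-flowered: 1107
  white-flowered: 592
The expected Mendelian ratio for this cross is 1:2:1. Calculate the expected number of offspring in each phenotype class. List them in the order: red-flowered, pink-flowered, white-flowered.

586.75, 1173.5, 586.75

Under the 1:2:1 hypothesis (Σ ratio = 4, N = 2347):
  red-flowered: 2347 × 1/4 = 586.75
  pink-flowered: 2347 × 2/4 = 1173.5
  white-flowered: 2347 × 1/4 = 586.75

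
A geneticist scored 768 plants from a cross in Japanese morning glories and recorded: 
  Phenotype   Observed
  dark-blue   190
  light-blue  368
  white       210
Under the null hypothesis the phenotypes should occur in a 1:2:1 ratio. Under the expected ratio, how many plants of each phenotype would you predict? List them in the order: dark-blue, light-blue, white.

192, 384, 192

The 1:2:1 ratio has 4 parts, so with N = 768 the expected counts are:
  dark-blue: 768 × 1/4 = 192
  light-blue: 768 × 2/4 = 384
  white: 768 × 1/4 = 192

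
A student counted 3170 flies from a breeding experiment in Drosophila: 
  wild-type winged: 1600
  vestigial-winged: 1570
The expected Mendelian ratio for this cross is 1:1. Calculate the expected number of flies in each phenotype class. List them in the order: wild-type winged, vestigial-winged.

1585, 1585

Total ratio parts = 2. Expected numbers out of 3170:
  wild-type winged: 3170 × 1/2 = 1585
  vestigial-winged: 3170 × 1/2 = 1585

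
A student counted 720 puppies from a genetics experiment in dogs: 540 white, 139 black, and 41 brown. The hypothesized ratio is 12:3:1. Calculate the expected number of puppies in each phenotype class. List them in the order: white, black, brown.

Total ratio parts = 16. Expected numbers out of 720:
  white: 720 × 12/16 = 540
  black: 720 × 3/16 = 135
  brown: 720 × 1/16 = 45

540, 135, 45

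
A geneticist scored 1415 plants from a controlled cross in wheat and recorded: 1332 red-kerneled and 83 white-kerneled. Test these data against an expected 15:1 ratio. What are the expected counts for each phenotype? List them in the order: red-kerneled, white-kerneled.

1326.5625, 88.4375

Total ratio parts = 16. Expected numbers out of 1415:
  red-kerneled: 1415 × 15/16 = 1326.5625
  white-kerneled: 1415 × 1/16 = 88.4375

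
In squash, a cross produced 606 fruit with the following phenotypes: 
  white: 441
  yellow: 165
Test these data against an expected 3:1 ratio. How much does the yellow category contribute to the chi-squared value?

1.203

The 3:1 ratio has 4 parts, so with N = 606 the expected counts are:
  white: 606 × 3/4 = 454.5
  yellow: 606 × 1/4 = 151.5
Contribution of yellow: (165 − 151.5)² / 151.5 = 1.2030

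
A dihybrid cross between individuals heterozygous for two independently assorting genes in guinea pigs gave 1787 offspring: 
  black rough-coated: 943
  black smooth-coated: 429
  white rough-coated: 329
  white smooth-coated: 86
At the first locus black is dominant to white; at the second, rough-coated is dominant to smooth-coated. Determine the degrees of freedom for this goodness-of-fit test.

3

A dihybrid F₂ with independent assortment and complete dominance at both loci gives a 9:3:3:1 phenotypic ratio.
A goodness-of-fit test with 4 phenotype classes has df = 4 − 1 = 3.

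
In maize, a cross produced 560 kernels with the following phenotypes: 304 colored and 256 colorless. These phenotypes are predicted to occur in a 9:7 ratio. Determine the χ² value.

0.878

Under the 9:7 hypothesis (Σ ratio = 16, N = 560):
  colored: 560 × 9/16 = 315
  colorless: 560 × 7/16 = 245
χ² = Σ (O − E)² / E
  colored: (304 − 315)² / 315 = 0.3841
  colorless: (256 − 245)² / 245 = 0.4939
χ² = 0.3841 + 0.4939 = 0.878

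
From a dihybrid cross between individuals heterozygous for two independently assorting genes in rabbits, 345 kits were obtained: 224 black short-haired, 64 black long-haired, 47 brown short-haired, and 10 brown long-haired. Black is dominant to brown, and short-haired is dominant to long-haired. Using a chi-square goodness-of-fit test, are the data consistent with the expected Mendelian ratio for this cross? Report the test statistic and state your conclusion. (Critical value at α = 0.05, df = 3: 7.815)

15.662; not consistent

A dihybrid F₂ with independent assortment and complete dominance at both loci gives a 9:3:3:1 phenotypic ratio.
Total ratio parts = 16. Expected numbers out of 345:
  black short-haired: 345 × 9/16 = 194.0625
  black long-haired: 345 × 3/16 = 64.6875
  brown short-haired: 345 × 3/16 = 64.6875
  brown long-haired: 345 × 1/16 = 21.5625
χ² = Σ (O − E)² / E
  black short-haired: (224 − 194.0625)² / 194.0625 = 4.6184
  black long-haired: (64 − 64.6875)² / 64.6875 = 0.0073
  brown short-haired: (47 − 64.6875)² / 64.6875 = 4.8363
  brown long-haired: (10 − 21.5625)² / 21.5625 = 6.2002
χ² = 4.6184 + 0.0073 + 4.8363 + 6.2002 = 15.6622 ≈ 15.662
Degrees of freedom = 4 − 1 = 3; critical value at α = 0.05 is 7.815.
Since 15.662 > 7.815, we reject the null hypothesis — the data do not fit the 9:3:3:1 ratio.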